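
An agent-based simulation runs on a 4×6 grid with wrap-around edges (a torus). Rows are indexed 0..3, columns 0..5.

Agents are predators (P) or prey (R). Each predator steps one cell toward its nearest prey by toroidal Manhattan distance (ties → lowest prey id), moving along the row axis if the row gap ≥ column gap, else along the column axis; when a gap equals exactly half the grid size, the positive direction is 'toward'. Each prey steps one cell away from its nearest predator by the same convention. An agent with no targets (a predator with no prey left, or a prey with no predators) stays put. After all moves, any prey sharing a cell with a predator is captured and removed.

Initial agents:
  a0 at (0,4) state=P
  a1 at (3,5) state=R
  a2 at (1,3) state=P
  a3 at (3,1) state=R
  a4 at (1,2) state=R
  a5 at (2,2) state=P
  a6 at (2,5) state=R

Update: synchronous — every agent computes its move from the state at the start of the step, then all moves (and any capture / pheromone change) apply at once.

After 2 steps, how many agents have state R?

4

t=1: a0@(3,4):P a1@(2,5):R a2@(1,2):P a3@(0,1):R a4@(1,1):R a5@(1,2):P a6@(1,5):R
t=2: a0@(2,4):P a1@(1,5):R a2@(1,1):P a3@(3,1):R a4@(1,0):R a5@(1,1):P a6@(0,5):R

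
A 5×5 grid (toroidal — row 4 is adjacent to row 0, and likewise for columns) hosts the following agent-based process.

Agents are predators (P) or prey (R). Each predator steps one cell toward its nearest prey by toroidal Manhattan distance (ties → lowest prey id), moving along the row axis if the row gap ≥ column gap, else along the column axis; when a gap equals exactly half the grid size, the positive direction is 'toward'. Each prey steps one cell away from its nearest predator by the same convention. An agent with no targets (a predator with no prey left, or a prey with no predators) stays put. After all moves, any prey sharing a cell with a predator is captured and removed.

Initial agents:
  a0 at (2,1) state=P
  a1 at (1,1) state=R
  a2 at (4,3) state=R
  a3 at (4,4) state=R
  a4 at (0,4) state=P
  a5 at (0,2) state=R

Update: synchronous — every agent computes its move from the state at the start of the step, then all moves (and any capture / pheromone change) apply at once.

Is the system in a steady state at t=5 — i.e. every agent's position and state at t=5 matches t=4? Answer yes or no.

t=1: a0@(1,1):P a1@(0,1):R a2@(3,3):R a3@(3,4):R a4@(4,4):P a5@(0,1):R
t=2: a0@(0,1):P a1@(4,1):R a2@(2,3):R a3@(2,4):R a4@(3,4):P a5@(4,1):R
t=3: a0@(4,1):P a1@(3,1):R a2@(1,3):R a3@(1,4):R a4@(2,4):P a5@(3,1):R
t=4: a0@(3,1):P a1@(2,1):R a2@(0,3):R a3@(0,4):R a4@(1,4):P a5@(2,1):R
t=5: a0@(2,1):P a1@(1,1):R a2@(4,3):R a3@(4,4):R a4@(0,4):P a5@(1,1):R

no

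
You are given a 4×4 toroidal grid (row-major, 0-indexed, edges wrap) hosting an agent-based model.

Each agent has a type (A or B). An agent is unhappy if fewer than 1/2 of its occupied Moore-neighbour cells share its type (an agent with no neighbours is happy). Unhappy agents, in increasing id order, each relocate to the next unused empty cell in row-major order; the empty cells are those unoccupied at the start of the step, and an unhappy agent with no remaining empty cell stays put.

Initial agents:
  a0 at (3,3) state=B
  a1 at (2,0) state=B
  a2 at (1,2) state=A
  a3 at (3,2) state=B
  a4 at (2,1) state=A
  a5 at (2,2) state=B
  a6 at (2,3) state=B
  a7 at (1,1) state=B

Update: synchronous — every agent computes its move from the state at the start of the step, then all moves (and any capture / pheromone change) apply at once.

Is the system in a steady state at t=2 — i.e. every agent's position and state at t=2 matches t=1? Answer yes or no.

t=1: a0@(3,3):B a1@(2,0):B a2@(0,0):A a3@(3,2):B a4@(0,1):A a5@(2,2):B a6@(2,3):B a7@(1,1):B
t=2: a0@(3,3):B a1@(2,0):B a2@(0,2):A a3@(3,2):B a4@(0,3):A a5@(2,2):B a6@(2,3):B a7@(1,1):B

no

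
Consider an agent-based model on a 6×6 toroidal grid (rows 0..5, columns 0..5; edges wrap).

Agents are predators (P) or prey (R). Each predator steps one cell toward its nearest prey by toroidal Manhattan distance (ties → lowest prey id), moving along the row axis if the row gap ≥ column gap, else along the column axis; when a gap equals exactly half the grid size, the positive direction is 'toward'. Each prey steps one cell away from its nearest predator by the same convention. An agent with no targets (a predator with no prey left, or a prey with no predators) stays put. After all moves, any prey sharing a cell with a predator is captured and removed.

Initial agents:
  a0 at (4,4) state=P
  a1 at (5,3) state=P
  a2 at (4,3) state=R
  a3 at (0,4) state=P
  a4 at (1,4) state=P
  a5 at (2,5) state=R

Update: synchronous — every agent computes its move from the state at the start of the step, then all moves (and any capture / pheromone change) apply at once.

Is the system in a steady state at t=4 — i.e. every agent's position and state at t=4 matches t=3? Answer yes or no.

t=1: a0@(4,3):P a1@(4,3):P a2@(4,2):R a3@(5,4):P a4@(2,4):P a5@(3,5):R
t=2: a0@(4,2):P a1@(4,2):P a2@(4,1):R a3@(5,3):P a4@(3,4):P a5@(4,5):R
t=3: a0@(4,1):P a1@(4,1):P a2@(4,0):R a3@(5,2):P a4@(4,4):P a5@(5,5):R
t=4: a0@(4,0):P a1@(4,0):P a3@(5,1):P a4@(4,5):P a5@(0,5):R

no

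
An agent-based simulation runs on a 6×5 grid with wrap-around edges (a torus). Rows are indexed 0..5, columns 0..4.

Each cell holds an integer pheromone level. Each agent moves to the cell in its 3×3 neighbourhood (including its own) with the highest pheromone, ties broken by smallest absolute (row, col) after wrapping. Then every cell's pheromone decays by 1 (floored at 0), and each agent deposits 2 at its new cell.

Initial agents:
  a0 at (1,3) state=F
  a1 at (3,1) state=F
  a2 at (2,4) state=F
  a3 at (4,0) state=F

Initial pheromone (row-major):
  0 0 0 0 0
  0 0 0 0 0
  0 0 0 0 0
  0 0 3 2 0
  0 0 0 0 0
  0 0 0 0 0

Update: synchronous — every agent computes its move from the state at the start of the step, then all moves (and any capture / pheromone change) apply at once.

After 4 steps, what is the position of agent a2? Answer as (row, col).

t=1: a0@(0,2) a1@(3,2) a2@(3,3) a3@(3,0) | pheromone: 0 0 2 0 0 / 0 0 0 0 0 / 0 0 0 0 0 / 2 0 4 3 0 / 0 0 0 0 0 / 0 0 0 0 0
t=2: a0@(0,2) a1@(3,2) a2@(3,2) a3@(3,0) | pheromone: 0 0 3 0 0 / 0 0 0 0 0 / 0 0 0 0 0 / 3 0 7 2 0 / 0 0 0 0 0 / 0 0 0 0 0
t=3: a0@(0,2) a1@(3,2) a2@(3,2) a3@(3,0) | pheromone: 0 0 4 0 0 / 0 0 0 0 0 / 0 0 0 0 0 / 4 0 10 1 0 / 0 0 0 0 0 / 0 0 0 0 0
t=4: a0@(0,2) a1@(3,2) a2@(3,2) a3@(3,0) | pheromone: 0 0 5 0 0 / 0 0 0 0 0 / 0 0 0 0 0 / 5 0 13 0 0 / 0 0 0 0 0 / 0 0 0 0 0

(3, 2)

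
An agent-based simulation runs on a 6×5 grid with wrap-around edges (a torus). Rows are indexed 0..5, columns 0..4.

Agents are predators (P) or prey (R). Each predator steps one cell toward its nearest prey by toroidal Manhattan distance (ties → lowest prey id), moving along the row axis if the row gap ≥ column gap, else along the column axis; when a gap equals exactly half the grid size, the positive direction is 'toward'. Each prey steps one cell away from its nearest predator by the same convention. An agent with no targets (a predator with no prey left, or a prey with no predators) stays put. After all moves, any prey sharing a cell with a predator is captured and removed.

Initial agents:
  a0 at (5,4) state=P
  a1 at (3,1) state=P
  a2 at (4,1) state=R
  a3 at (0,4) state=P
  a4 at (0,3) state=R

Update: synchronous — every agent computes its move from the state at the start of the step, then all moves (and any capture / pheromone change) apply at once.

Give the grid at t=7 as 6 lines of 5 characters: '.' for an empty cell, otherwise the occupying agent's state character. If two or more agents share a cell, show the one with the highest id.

.....
.....
.....
.....
.PP..
.R...

t=1: a0@(0,4):P a1@(4,1):P a2@(5,1):R a3@(0,3):P a4@(0,2):R
t=2: a0@(0,3):P a1@(5,1):P a2@(0,1):R a3@(0,2):P a4@(0,1):R
t=3: a0@(0,2):P a1@(0,1):P a2@(1,1):R a3@(0,1):P a4@(1,1):R
t=4: a0@(1,2):P a1@(1,1):P a2@(2,1):R a3@(1,1):P a4@(2,1):R
t=5: a0@(2,2):P a1@(2,1):P a2@(3,1):R a3@(2,1):P a4@(3,1):R
t=6: a0@(3,2):P a1@(3,1):P a2@(4,1):R a3@(3,1):P a4@(4,1):R
t=7: a0@(4,2):P a1@(4,1):P a2@(5,1):R a3@(4,1):P a4@(5,1):R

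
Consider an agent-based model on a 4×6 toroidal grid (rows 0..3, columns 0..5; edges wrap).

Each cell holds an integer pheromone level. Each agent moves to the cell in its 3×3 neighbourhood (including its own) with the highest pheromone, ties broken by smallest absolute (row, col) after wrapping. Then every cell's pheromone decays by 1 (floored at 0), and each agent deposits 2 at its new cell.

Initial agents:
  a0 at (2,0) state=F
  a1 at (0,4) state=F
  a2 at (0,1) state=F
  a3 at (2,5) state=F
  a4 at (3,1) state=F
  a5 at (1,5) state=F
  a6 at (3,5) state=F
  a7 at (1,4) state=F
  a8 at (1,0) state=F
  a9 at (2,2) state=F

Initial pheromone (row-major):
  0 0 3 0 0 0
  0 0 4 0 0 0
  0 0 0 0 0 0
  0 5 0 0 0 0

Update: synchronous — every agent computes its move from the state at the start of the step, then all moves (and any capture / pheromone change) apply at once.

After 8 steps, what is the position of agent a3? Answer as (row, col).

t=1: a0@(3,1) a1@(0,3) a2@(3,1) a3@(1,0) a4@(3,1) a5@(0,0) a6@(0,0) a7@(0,3) a8@(0,0) a9@(3,1) | pheromone: 6 0 2 4 0 0 / 2 0 3 0 0 0 / 0 0 0 0 0 0 / 0 12 0 0 0 0
t=2: a0@(3,1) a1@(0,3) a2@(3,1) a3@(0,0) a4@(3,1) a5@(3,1) a6@(3,1) a7@(0,3) a8@(3,1) a9@(3,1) | pheromone: 7 0 1 7 0 0 / 1 0 2 0 0 0 / 0 0 0 0 0 0 / 0 25 0 0 0 0
t=3: a0@(3,1) a1@(0,3) a2@(3,1) a3@(3,1) a4@(3,1) a5@(3,1) a6@(3,1) a7@(0,3) a8@(3,1) a9@(3,1) | pheromone: 6 0 0 10 0 0 / 0 0 1 0 0 0 / 0 0 0 0 0 0 / 0 40 0 0 0 0
t=4: a0@(3,1) a1@(0,3) a2@(3,1) a3@(3,1) a4@(3,1) a5@(3,1) a6@(3,1) a7@(0,3) a8@(3,1) a9@(3,1) | pheromone: 5 0 0 13 0 0 / 0 0 0 0 0 0 / 0 0 0 0 0 0 / 0 55 0 0 0 0
t=5: a0@(3,1) a1@(0,3) a2@(3,1) a3@(3,1) a4@(3,1) a5@(3,1) a6@(3,1) a7@(0,3) a8@(3,1) a9@(3,1) | pheromone: 4 0 0 16 0 0 / 0 0 0 0 0 0 / 0 0 0 0 0 0 / 0 70 0 0 0 0
t=6: a0@(3,1) a1@(0,3) a2@(3,1) a3@(3,1) a4@(3,1) a5@(3,1) a6@(3,1) a7@(0,3) a8@(3,1) a9@(3,1) | pheromone: 3 0 0 19 0 0 / 0 0 0 0 0 0 / 0 0 0 0 0 0 / 0 85 0 0 0 0
t=7: a0@(3,1) a1@(0,3) a2@(3,1) a3@(3,1) a4@(3,1) a5@(3,1) a6@(3,1) a7@(0,3) a8@(3,1) a9@(3,1) | pheromone: 2 0 0 22 0 0 / 0 0 0 0 0 0 / 0 0 0 0 0 0 / 0 100 0 0 0 0
t=8: a0@(3,1) a1@(0,3) a2@(3,1) a3@(3,1) a4@(3,1) a5@(3,1) a6@(3,1) a7@(0,3) a8@(3,1) a9@(3,1) | pheromone: 1 0 0 25 0 0 / 0 0 0 0 0 0 / 0 0 0 0 0 0 / 0 115 0 0 0 0

(3, 1)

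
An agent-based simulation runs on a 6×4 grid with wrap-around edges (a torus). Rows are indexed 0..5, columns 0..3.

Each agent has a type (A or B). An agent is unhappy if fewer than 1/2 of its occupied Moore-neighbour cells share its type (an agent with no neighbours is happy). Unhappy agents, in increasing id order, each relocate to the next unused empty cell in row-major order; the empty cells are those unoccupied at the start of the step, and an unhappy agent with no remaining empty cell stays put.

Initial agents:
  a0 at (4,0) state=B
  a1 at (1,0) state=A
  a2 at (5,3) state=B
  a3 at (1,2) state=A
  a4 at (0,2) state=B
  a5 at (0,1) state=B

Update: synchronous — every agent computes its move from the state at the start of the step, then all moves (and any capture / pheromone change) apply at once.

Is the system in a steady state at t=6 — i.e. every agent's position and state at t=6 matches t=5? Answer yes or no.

t=1: a0@(4,0):B a1@(0,0):A a2@(5,3):B a3@(0,3):A a4@(0,2):B a5@(1,1):B
t=2: a0@(4,0):B a1@(0,1):A a2@(5,3):B a3@(1,0):A a4@(0,2):B a5@(1,1):B
t=3: a0@(4,0):B a1@(0,0):A a2@(5,3):B a3@(1,0):A a4@(0,2):B a5@(0,3):B
t=4: a0@(4,0):B a1@(0,1):A a2@(5,3):B a3@(1,0):A a4@(0,2):B a5@(0,3):B
t=5: (unchanged — steady state)

yes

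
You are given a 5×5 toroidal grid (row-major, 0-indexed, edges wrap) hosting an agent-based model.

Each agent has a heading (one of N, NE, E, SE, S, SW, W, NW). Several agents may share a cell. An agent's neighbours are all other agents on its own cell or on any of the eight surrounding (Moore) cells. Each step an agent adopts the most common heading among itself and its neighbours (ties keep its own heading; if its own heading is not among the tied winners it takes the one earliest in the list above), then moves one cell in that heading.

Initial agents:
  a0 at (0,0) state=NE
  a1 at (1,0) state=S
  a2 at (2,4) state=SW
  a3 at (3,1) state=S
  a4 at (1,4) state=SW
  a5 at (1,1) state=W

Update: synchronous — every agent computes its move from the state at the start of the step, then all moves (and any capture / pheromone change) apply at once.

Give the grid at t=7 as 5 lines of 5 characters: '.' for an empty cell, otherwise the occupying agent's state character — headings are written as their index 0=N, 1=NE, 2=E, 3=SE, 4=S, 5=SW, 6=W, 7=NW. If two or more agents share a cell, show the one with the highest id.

t=1: a0@(4,1):NE a1@(2,4):SW a2@(3,3):SW a3@(4,1):S a4@(2,3):SW a5@(1,0):W
t=2: a0@(3,2):NE a1@(3,3):SW a2@(4,2):SW a3@(0,1):S a4@(3,2):SW a5@(1,4):W
t=3: a0@(4,1):SW a1@(4,2):SW a2@(0,1):SW a3@(1,1):S a4@(4,1):SW a5@(1,3):W
t=4: a0@(0,0):SW a1@(0,1):SW a2@(1,0):SW a3@(2,1):S a4@(0,0):SW a5@(1,2):W
t=5: a0@(1,4):SW a1@(1,0):SW a2@(2,4):SW a3@(3,1):S a4@(1,4):SW a5@(1,1):W
t=6: a0@(2,3):SW a1@(2,4):SW a2@(3,3):SW a3@(4,1):S a4@(2,3):SW a5@(1,0):W
t=7: a0@(3,2):SW a1@(3,3):SW a2@(4,2):SW a3@(0,1):S a4@(3,2):SW a5@(1,4):W

.4...
....6
.....
..55.
..5..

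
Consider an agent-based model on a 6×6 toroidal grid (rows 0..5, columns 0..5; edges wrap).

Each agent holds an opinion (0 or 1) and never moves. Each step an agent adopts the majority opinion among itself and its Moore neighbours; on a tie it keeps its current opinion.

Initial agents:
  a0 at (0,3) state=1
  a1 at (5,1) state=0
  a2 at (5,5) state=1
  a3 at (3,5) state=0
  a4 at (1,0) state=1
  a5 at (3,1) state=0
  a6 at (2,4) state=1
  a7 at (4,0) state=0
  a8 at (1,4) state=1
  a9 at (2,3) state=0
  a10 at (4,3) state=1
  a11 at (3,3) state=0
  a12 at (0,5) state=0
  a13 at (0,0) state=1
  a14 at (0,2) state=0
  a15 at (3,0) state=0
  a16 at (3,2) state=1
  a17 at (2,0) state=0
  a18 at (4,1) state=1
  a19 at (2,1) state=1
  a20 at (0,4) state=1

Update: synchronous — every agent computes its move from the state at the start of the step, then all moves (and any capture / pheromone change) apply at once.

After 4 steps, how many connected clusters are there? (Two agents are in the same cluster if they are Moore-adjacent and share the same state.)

t=1: a0@(0,3):1 a1@(5,1):0 a2@(5,5):1 a3@(3,5):0 a4@(1,0):1 a5@(3,1):0 a6@(2,4):0 a7@(4,0):0 a8@(1,4):1 a9@(2,3):1 a10@(4,3):1 a11@(3,3):1 a12@(0,5):1 a13@(0,0):1 a14@(0,2):0 a15@(3,0):0 a16@(3,2):1 a17@(2,0):0 a18@(4,1):0 a19@(2,1):1 a20@(0,4):1
t=2: a0@(0,3):1 a1@(5,1):0 a2@(5,5):1 a3@(3,5):0 a4@(1,0):1 a5@(3,1):0 a6@(2,4):1 a7@(4,0):0 a8@(1,4):1 a9@(2,3):1 a10@(4,3):1 a11@(3,3):1 a12@(0,5):1 a13@(0,0):1 a14@(0,2):0 a15@(3,0):0 a16@(3,2):1 a17@(2,0):0 a18@(4,1):0 a19@(2,1):1 a20@(0,4):1
t=3: (unchanged — steady state)

2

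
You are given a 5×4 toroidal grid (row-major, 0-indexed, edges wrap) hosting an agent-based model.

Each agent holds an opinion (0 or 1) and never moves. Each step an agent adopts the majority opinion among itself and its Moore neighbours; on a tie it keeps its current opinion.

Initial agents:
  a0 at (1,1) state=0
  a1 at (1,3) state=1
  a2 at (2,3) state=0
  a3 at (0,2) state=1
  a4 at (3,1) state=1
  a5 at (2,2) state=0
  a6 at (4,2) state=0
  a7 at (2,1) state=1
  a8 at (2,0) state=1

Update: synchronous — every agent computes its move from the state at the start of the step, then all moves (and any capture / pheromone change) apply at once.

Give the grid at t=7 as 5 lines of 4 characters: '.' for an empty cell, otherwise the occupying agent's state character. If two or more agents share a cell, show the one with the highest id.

t=1: a0@(1,1):1 a1@(1,3):1 a2@(2,3):0 a3@(0,2):1 a4@(3,1):1 a5@(2,2):0 a6@(4,2):1 a7@(2,1):1 a8@(2,0):1
t=2: a0@(1,1):1 a1@(1,3):1 a2@(2,3):0 a3@(0,2):1 a4@(3,1):1 a5@(2,2):1 a6@(4,2):1 a7@(2,1):1 a8@(2,0):1
t=3: a0@(1,1):1 a1@(1,3):1 a2@(2,3):1 a3@(0,2):1 a4@(3,1):1 a5@(2,2):1 a6@(4,2):1 a7@(2,1):1 a8@(2,0):1
t=4: (unchanged — steady state)

..1.
.1.1
1111
.1..
..1.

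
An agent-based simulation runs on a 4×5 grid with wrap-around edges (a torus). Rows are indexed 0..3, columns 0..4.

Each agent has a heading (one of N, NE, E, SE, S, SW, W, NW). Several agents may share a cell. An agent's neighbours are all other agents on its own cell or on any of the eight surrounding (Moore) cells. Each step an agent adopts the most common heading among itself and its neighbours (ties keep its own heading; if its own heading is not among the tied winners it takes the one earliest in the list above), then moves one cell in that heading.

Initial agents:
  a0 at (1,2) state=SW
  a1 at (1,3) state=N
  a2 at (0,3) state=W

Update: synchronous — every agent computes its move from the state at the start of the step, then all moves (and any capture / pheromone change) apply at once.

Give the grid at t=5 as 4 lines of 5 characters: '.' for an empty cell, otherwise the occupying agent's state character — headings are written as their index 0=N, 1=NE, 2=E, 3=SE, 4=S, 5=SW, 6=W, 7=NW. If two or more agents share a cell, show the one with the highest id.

t=1: a0@(2,1):SW a1@(0,3):N a2@(0,2):W
t=2: a0@(3,0):SW a1@(3,3):N a2@(0,1):W
t=3: a0@(0,4):SW a1@(2,3):N a2@(0,0):W
t=4: a0@(1,3):SW a1@(1,3):N a2@(0,4):W
t=5: a0@(2,2):SW a1@(0,3):N a2@(0,3):W

...6.
.....
..5..
.....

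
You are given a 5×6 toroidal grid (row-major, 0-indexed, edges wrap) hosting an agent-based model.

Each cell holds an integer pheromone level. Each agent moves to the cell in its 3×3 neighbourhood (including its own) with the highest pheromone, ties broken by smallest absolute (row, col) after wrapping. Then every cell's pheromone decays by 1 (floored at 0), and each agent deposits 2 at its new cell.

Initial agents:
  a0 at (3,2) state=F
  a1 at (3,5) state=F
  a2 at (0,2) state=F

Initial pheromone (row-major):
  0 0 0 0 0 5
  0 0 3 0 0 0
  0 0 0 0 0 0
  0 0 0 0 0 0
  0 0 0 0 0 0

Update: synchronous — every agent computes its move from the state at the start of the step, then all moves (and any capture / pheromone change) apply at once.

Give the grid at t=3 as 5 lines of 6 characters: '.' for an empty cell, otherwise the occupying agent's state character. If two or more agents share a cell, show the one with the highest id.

......
..F...
F.....
......
......

t=1: a0@(2,1) a1@(2,0) a2@(1,2) | pheromone: 0 0 0 0 0 4 / 0 0 4 0 0 0 / 2 2 0 0 0 0 / 0 0 0 0 0 0 / 0 0 0 0 0 0
t=2: a0@(1,2) a1@(2,0) a2@(1,2) | pheromone: 0 0 0 0 0 3 / 0 0 7 0 0 0 / 3 1 0 0 0 0 / 0 0 0 0 0 0 / 0 0 0 0 0 0
t=3: a0@(1,2) a1@(2,0) a2@(1,2) | pheromone: 0 0 0 0 0 2 / 0 0 10 0 0 0 / 4 0 0 0 0 0 / 0 0 0 0 0 0 / 0 0 0 0 0 0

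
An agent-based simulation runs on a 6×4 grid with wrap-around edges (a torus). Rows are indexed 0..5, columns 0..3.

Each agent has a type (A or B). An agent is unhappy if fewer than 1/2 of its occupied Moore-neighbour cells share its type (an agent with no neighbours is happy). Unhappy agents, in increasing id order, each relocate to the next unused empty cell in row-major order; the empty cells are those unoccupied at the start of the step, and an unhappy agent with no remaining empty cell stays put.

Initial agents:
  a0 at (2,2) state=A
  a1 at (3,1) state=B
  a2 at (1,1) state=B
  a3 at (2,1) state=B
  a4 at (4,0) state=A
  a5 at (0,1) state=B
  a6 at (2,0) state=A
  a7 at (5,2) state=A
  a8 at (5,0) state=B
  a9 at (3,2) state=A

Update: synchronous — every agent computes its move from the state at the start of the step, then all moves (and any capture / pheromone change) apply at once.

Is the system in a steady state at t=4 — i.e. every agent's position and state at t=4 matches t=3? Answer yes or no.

yes

t=1: a0@(0,0):A a1@(0,2):B a2@(1,1):B a3@(0,3):B a4@(1,0):A a5@(0,1):B a6@(1,2):A a7@(1,3):A a8@(5,0):B a9@(2,3):A
t=2: a0@(2,0):A a1@(0,2):B a2@(2,1):B a3@(2,2):B a4@(1,0):A a5@(0,1):B a6@(3,0):A a7@(1,3):A a8@(5,0):B a9@(2,3):A
t=3: a0@(2,0):A a1@(0,2):B a2@(0,0):B a3@(0,3):B a4@(1,0):A a5@(0,1):B a6@(3,0):A a7@(1,3):A a8@(5,0):B a9@(2,3):A
t=4: (unchanged — steady state)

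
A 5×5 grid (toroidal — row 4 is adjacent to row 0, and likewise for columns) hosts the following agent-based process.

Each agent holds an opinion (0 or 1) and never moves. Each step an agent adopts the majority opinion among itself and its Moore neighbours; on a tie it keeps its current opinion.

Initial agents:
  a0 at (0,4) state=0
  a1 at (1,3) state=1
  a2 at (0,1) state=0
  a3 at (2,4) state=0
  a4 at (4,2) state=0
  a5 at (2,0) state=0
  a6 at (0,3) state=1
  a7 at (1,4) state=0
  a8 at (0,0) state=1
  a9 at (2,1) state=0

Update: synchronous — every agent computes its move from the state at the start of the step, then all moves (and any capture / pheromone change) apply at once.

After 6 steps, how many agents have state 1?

t=1: a0@(0,4):1 a1@(1,3):0 a2@(0,1):0 a3@(2,4):0 a4@(4,2):0 a5@(2,0):0 a6@(0,3):0 a7@(1,4):0 a8@(0,0):0 a9@(2,1):0
t=2: a0@(0,4):0 a1@(1,3):0 a2@(0,1):0 a3@(2,4):0 a4@(4,2):0 a5@(2,0):0 a6@(0,3):0 a7@(1,4):0 a8@(0,0):0 a9@(2,1):0
t=3: (unchanged — steady state)

0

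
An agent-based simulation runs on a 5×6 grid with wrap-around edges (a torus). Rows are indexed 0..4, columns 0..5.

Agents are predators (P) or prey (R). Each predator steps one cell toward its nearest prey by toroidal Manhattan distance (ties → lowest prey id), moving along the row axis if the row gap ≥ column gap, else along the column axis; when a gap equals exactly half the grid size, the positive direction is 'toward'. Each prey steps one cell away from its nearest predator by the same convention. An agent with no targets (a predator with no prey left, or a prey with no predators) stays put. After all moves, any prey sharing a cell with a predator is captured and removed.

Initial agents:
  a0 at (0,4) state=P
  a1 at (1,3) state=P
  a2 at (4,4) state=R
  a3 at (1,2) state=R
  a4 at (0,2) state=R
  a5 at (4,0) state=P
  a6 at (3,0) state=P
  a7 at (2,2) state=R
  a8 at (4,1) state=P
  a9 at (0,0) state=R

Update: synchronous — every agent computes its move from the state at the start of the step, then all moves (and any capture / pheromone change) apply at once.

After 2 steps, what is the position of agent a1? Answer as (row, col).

t=1: a0@(4,4):P a1@(1,2):P a2@(3,4):R a3@(1,1):R a5@(0,0):P a6@(4,0):P a7@(3,2):R a8@(0,1):P a9@(1,0):R
t=2: a0@(3,4):P a1@(1,1):P a2@(2,4):R a5@(1,0):P a6@(0,0):P a7@(4,2):R a8@(1,1):P a9@(2,0):R

(1, 1)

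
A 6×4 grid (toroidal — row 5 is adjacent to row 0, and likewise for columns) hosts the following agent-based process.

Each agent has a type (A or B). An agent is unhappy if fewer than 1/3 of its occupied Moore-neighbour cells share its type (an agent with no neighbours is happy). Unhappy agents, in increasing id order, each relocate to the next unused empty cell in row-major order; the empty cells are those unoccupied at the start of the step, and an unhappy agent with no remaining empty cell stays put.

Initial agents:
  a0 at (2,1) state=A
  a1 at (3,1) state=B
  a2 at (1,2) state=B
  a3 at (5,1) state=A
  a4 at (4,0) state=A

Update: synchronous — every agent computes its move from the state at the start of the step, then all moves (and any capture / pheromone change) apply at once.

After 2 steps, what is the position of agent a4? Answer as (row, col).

(4, 0)

t=1: a0@(0,0):A a1@(0,1):B a2@(0,2):B a3@(5,1):A a4@(4,0):A
t=2: (unchanged — steady state)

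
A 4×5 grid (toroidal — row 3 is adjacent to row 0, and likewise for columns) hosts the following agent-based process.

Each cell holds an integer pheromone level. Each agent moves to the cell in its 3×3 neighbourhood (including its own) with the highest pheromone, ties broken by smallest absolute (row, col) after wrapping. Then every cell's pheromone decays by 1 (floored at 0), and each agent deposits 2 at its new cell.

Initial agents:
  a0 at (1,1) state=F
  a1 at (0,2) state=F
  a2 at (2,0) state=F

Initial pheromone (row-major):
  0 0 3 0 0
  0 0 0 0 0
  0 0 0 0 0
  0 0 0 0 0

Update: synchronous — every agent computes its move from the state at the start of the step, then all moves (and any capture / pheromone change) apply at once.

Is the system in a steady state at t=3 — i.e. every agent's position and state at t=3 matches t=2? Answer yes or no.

t=1: a0@(0,2) a1@(0,2) a2@(1,0) | pheromone: 0 0 6 0 0 / 2 0 0 0 0 / 0 0 0 0 0 / 0 0 0 0 0
t=2: a0@(0,2) a1@(0,2) a2@(1,0) | pheromone: 0 0 9 0 0 / 3 0 0 0 0 / 0 0 0 0 0 / 0 0 0 0 0
t=3: a0@(0,2) a1@(0,2) a2@(1,0) | pheromone: 0 0 12 0 0 / 4 0 0 0 0 / 0 0 0 0 0 / 0 0 0 0 0

yes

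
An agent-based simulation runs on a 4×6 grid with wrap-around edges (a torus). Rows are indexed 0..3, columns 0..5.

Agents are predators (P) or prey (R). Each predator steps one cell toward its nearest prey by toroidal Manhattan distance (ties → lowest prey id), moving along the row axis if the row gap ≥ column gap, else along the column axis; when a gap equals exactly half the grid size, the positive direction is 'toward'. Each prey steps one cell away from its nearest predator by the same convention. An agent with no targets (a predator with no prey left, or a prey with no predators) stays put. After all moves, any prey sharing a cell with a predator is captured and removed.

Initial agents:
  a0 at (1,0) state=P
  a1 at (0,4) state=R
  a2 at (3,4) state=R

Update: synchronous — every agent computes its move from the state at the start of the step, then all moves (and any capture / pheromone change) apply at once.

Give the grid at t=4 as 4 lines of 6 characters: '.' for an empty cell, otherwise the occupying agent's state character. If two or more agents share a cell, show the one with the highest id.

..R..P
....R.
......
......

t=1: a0@(1,5):P a1@(0,3):R a2@(2,4):R
t=2: a0@(2,5):P a1@(0,2):R a2@(3,4):R
t=3: a0@(3,5):P a1@(0,1):R a2@(0,4):R
t=4: a0@(0,5):P a1@(0,2):R a2@(1,4):R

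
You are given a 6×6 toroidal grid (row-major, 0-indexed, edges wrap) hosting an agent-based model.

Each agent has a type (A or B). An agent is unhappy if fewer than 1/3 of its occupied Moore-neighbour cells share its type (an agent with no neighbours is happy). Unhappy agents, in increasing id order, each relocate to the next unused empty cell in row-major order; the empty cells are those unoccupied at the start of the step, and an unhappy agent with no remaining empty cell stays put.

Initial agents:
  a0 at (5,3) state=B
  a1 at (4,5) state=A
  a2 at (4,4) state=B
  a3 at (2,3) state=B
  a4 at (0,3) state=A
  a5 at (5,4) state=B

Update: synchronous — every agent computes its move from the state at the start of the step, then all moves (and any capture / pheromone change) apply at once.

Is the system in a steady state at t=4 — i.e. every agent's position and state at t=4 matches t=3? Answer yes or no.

yes

t=1: a0@(5,3):B a1@(0,0):A a2@(4,4):B a3@(2,3):B a4@(0,1):A a5@(5,4):B
t=2: (unchanged — steady state)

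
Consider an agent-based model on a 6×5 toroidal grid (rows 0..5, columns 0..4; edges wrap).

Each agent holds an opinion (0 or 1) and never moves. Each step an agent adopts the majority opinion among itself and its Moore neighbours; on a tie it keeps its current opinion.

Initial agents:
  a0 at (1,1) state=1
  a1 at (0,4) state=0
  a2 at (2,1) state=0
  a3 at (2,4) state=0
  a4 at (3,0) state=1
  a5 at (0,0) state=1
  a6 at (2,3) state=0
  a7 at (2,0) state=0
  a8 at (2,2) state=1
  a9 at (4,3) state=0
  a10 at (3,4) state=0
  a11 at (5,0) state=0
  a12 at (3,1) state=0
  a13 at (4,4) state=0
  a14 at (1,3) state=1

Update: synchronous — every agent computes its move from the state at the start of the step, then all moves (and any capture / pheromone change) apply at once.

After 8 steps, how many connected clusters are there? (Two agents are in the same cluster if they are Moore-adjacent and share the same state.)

t=1: a0@(1,1):1 a1@(0,4):0 a2@(2,1):0 a3@(2,4):0 a4@(3,0):0 a5@(0,0):1 a6@(2,3):0 a7@(2,0):0 a8@(2,2):1 a9@(4,3):0 a10@(3,4):0 a11@(5,0):0 a12@(3,1):0 a13@(4,4):0 a14@(1,3):0
t=2: a0@(1,1):1 a1@(0,4):0 a2@(2,1):0 a3@(2,4):0 a4@(3,0):0 a5@(0,0):1 a6@(2,3):0 a7@(2,0):0 a8@(2,2):0 a9@(4,3):0 a10@(3,4):0 a11@(5,0):0 a12@(3,1):0 a13@(4,4):0 a14@(1,3):0
t=3: a0@(1,1):0 a1@(0,4):0 a2@(2,1):0 a3@(2,4):0 a4@(3,0):0 a5@(0,0):1 a6@(2,3):0 a7@(2,0):0 a8@(2,2):0 a9@(4,3):0 a10@(3,4):0 a11@(5,0):0 a12@(3,1):0 a13@(4,4):0 a14@(1,3):0
t=4: a0@(1,1):0 a1@(0,4):0 a2@(2,1):0 a3@(2,4):0 a4@(3,0):0 a5@(0,0):0 a6@(2,3):0 a7@(2,0):0 a8@(2,2):0 a9@(4,3):0 a10@(3,4):0 a11@(5,0):0 a12@(3,1):0 a13@(4,4):0 a14@(1,3):0
t=5: (unchanged — steady state)

1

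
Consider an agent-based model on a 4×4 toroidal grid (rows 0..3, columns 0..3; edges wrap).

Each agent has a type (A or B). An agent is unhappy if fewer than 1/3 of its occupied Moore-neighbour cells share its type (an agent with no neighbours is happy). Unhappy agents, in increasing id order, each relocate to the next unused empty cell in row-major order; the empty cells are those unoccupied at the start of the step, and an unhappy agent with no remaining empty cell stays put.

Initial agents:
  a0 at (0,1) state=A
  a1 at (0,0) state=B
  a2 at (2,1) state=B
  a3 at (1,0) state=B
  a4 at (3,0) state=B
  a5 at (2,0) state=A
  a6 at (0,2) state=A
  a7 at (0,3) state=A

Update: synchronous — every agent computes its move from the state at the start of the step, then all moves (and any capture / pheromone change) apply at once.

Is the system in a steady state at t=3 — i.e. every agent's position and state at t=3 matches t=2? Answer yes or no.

t=1: a0@(1,1):A a1@(0,0):B a2@(2,1):B a3@(1,0):B a4@(3,0):B a5@(1,2):A a6@(0,2):A a7@(1,3):A
t=2: (unchanged — steady state)

yes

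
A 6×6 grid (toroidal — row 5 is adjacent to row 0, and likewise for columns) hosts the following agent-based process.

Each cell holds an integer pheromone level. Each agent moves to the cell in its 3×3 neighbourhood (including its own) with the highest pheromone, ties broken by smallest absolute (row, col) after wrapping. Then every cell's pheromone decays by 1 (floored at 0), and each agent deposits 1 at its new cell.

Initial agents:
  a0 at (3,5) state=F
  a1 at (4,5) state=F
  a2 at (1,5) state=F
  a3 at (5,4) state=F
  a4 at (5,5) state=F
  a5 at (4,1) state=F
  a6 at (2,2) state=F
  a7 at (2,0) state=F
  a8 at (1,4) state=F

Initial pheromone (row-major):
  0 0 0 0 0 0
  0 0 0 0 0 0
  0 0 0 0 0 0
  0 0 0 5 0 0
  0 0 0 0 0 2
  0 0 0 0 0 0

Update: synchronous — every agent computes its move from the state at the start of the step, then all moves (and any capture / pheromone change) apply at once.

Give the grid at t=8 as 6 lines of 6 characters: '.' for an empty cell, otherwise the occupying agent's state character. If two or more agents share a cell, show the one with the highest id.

F..F..
......
......
...F..
.....F
......

t=1: a0@(4,5) a1@(4,5) a2@(0,0) a3@(4,5) a4@(4,5) a5@(3,0) a6@(3,3) a7@(1,0) a8@(0,3) | pheromone: 1 0 0 1 0 0 / 1 0 0 0 0 0 / 0 0 0 0 0 0 / 1 0 0 5 0 0 / 0 0 0 0 0 5 / 0 0 0 0 0 0
t=2: a0@(4,5) a1@(4,5) a2@(0,0) a3@(4,5) a4@(4,5) a5@(4,5) a6@(3,3) a7@(0,0) a8@(0,3) | pheromone: 2 0 0 1 0 0 / 0 0 0 0 0 0 / 0 0 0 0 0 0 / 0 0 0 5 0 0 / 0 0 0 0 0 9 / 0 0 0 0 0 0
t=3: a0@(4,5) a1@(4,5) a2@(0,0) a3@(4,5) a4@(4,5) a5@(4,5) a6@(3,3) a7@(0,0) a8@(0,3) | pheromone: 3 0 0 1 0 0 / 0 0 0 0 0 0 / 0 0 0 0 0 0 / 0 0 0 5 0 0 / 0 0 0 0 0 13 / 0 0 0 0 0 0
t=4: a0@(4,5) a1@(4,5) a2@(0,0) a3@(4,5) a4@(4,5) a5@(4,5) a6@(3,3) a7@(0,0) a8@(0,3) | pheromone: 4 0 0 1 0 0 / 0 0 0 0 0 0 / 0 0 0 0 0 0 / 0 0 0 5 0 0 / 0 0 0 0 0 17 / 0 0 0 0 0 0
t=5: a0@(4,5) a1@(4,5) a2@(0,0) a3@(4,5) a4@(4,5) a5@(4,5) a6@(3,3) a7@(0,0) a8@(0,3) | pheromone: 5 0 0 1 0 0 / 0 0 0 0 0 0 / 0 0 0 0 0 0 / 0 0 0 5 0 0 / 0 0 0 0 0 21 / 0 0 0 0 0 0
t=6: a0@(4,5) a1@(4,5) a2@(0,0) a3@(4,5) a4@(4,5) a5@(4,5) a6@(3,3) a7@(0,0) a8@(0,3) | pheromone: 6 0 0 1 0 0 / 0 0 0 0 0 0 / 0 0 0 0 0 0 / 0 0 0 5 0 0 / 0 0 0 0 0 25 / 0 0 0 0 0 0
t=7: a0@(4,5) a1@(4,5) a2@(0,0) a3@(4,5) a4@(4,5) a5@(4,5) a6@(3,3) a7@(0,0) a8@(0,3) | pheromone: 7 0 0 1 0 0 / 0 0 0 0 0 0 / 0 0 0 0 0 0 / 0 0 0 5 0 0 / 0 0 0 0 0 29 / 0 0 0 0 0 0
t=8: a0@(4,5) a1@(4,5) a2@(0,0) a3@(4,5) a4@(4,5) a5@(4,5) a6@(3,3) a7@(0,0) a8@(0,3) | pheromone: 8 0 0 1 0 0 / 0 0 0 0 0 0 / 0 0 0 0 0 0 / 0 0 0 5 0 0 / 0 0 0 0 0 33 / 0 0 0 0 0 0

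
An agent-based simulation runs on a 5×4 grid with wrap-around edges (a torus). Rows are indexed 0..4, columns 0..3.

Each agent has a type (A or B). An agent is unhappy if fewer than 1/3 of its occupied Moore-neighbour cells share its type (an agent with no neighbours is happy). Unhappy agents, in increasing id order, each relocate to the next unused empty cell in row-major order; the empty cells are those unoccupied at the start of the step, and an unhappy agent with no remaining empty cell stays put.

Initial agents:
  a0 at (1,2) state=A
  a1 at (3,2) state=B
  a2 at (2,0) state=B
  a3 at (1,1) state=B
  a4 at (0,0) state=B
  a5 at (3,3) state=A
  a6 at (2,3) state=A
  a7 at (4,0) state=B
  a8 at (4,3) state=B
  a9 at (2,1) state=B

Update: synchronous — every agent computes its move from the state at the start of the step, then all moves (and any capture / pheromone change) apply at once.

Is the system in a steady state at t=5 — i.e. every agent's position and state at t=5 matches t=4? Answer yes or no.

yes

t=1: a0@(1,2):A a1@(3,2):B a2@(2,0):B a3@(1,1):B a4@(0,0):B a5@(0,1):A a6@(2,3):A a7@(4,0):B a8@(4,3):B a9@(2,1):B
t=2: a0@(1,2):A a1@(3,2):B a2@(2,0):B a3@(1,1):B a4@(0,0):B a5@(0,2):A a6@(2,3):A a7@(4,0):B a8@(4,3):B a9@(2,1):B
t=3: (unchanged — steady state)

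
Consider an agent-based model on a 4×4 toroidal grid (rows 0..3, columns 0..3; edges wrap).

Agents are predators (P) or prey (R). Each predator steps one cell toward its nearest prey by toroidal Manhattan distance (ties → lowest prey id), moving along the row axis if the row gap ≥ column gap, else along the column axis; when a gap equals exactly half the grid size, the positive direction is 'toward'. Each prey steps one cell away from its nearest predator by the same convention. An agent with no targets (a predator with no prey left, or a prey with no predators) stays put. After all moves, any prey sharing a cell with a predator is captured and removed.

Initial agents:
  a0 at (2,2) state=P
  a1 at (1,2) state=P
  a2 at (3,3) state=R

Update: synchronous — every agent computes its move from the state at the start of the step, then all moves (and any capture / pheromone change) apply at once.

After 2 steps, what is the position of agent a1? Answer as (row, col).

(3, 2)

t=1: a0@(3,2):P a1@(2,2):P a2@(0,3):R
t=2: a0@(0,2):P a1@(3,2):P a2@(1,3):R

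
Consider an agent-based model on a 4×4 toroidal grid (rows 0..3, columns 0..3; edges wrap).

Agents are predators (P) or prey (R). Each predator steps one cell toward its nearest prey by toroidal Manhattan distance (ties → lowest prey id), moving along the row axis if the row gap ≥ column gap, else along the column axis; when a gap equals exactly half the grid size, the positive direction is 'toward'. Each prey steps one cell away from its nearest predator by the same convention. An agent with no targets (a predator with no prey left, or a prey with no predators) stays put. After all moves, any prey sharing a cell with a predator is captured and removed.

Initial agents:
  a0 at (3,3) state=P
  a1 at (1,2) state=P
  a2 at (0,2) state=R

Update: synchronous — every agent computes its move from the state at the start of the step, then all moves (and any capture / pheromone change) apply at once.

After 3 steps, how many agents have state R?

1

t=1: a0@(0,3):P a1@(0,2):P a2@(3,2):R
t=2: a0@(3,3):P a1@(3,2):P a2@(2,2):R
t=3: a0@(2,3):P a1@(2,2):P a2@(1,2):R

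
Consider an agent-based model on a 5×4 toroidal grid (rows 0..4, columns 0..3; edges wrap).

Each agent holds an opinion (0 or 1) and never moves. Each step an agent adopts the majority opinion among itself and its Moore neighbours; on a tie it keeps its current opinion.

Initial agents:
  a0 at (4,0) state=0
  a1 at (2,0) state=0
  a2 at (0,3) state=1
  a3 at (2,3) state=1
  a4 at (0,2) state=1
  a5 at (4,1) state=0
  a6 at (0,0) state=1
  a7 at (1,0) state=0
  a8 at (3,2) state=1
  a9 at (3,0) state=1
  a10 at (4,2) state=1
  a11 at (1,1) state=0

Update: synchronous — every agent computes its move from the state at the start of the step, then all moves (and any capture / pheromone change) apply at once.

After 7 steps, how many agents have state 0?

t=1: a0@(4,0):1 a1@(2,0):0 a2@(0,3):1 a3@(2,3):1 a4@(0,2):1 a5@(4,1):1 a6@(0,0):0 a7@(1,0):0 a8@(3,2):1 a9@(3,0):0 a10@(4,2):1 a11@(1,1):0
t=2: a0@(4,0):1 a1@(2,0):0 a2@(0,3):1 a3@(2,3):0 a4@(0,2):1 a5@(4,1):1 a6@(0,0):0 a7@(1,0):0 a8@(3,2):1 a9@(3,0):1 a10@(4,2):1 a11@(1,1):0
t=3: (unchanged — steady state)

5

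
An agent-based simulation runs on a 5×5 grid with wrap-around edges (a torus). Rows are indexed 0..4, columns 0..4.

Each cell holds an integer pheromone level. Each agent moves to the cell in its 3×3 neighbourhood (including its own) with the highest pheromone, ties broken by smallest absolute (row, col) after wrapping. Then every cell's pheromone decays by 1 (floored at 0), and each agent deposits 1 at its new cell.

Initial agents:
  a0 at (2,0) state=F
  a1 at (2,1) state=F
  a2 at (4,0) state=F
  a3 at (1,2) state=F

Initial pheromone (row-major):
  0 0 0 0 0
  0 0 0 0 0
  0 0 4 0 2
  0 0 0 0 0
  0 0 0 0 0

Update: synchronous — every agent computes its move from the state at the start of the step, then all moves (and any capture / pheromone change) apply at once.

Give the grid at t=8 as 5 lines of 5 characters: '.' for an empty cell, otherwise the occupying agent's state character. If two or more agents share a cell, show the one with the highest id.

F....
.....
..F.F
.....
.....

t=1: a0@(2,4) a1@(2,2) a2@(0,0) a3@(2,2) | pheromone: 1 0 0 0 0 / 0 0 0 0 0 / 0 0 5 0 2 / 0 0 0 0 0 / 0 0 0 0 0
t=2: a0@(2,4) a1@(2,2) a2@(0,0) a3@(2,2) | pheromone: 1 0 0 0 0 / 0 0 0 0 0 / 0 0 6 0 2 / 0 0 0 0 0 / 0 0 0 0 0
t=3: a0@(2,4) a1@(2,2) a2@(0,0) a3@(2,2) | pheromone: 1 0 0 0 0 / 0 0 0 0 0 / 0 0 7 0 2 / 0 0 0 0 0 / 0 0 0 0 0
t=4: a0@(2,4) a1@(2,2) a2@(0,0) a3@(2,2) | pheromone: 1 0 0 0 0 / 0 0 0 0 0 / 0 0 8 0 2 / 0 0 0 0 0 / 0 0 0 0 0
t=5: a0@(2,4) a1@(2,2) a2@(0,0) a3@(2,2) | pheromone: 1 0 0 0 0 / 0 0 0 0 0 / 0 0 9 0 2 / 0 0 0 0 0 / 0 0 0 0 0
t=6: a0@(2,4) a1@(2,2) a2@(0,0) a3@(2,2) | pheromone: 1 0 0 0 0 / 0 0 0 0 0 / 0 0 10 0 2 / 0 0 0 0 0 / 0 0 0 0 0
t=7: a0@(2,4) a1@(2,2) a2@(0,0) a3@(2,2) | pheromone: 1 0 0 0 0 / 0 0 0 0 0 / 0 0 11 0 2 / 0 0 0 0 0 / 0 0 0 0 0
t=8: a0@(2,4) a1@(2,2) a2@(0,0) a3@(2,2) | pheromone: 1 0 0 0 0 / 0 0 0 0 0 / 0 0 12 0 2 / 0 0 0 0 0 / 0 0 0 0 0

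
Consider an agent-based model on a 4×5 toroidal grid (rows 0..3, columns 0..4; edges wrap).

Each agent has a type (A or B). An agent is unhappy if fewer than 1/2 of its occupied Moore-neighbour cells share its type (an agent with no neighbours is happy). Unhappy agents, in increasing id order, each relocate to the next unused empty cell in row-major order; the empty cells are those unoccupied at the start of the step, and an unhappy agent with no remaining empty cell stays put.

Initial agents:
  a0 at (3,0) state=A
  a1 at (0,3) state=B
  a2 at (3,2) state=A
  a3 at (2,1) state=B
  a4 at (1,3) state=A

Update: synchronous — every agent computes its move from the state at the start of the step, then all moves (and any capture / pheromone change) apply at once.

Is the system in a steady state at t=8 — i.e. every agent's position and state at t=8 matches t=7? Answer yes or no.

no

t=1: a0@(0,0):A a1@(0,1):B a2@(0,2):A a3@(0,4):B a4@(1,0):A
t=2: a0@(0,3):A a1@(1,1):B a2@(1,2):A a3@(1,3):B a4@(1,4):A
t=3: a0@(0,3):A a1@(0,0):B a2@(0,1):A a3@(0,2):B a4@(1,4):A
t=4: a0@(0,3):A a1@(0,4):B a2@(1,0):A a3@(1,1):B a4@(1,4):A
t=5: a0@(0,3):A a1@(0,0):B a2@(0,1):A a3@(0,2):B a4@(1,4):A
t=6: a0@(0,3):A a1@(0,4):B a2@(1,0):A a3@(1,1):B a4@(1,4):A
t=7: a0@(0,3):A a1@(0,0):B a2@(0,1):A a3@(0,2):B a4@(1,4):A
t=8: a0@(0,3):A a1@(0,4):B a2@(1,0):A a3@(1,1):B a4@(1,4):A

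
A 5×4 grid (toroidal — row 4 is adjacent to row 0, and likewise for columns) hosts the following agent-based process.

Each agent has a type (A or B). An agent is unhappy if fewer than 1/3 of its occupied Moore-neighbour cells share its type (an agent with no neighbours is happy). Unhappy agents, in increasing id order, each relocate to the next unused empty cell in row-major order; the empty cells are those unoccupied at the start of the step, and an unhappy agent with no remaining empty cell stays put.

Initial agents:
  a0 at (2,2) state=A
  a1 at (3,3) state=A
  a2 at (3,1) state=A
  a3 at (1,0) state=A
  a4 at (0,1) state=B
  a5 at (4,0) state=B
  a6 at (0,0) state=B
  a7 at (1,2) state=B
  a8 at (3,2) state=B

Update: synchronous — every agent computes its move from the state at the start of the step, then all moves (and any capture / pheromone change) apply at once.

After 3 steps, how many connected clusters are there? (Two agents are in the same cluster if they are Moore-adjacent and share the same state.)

3

t=1: a0@(2,2):A a1@(3,3):A a2@(3,1):A a3@(0,2):A a4@(0,1):B a5@(4,0):B a6@(0,0):B a7@(1,2):B a8@(0,3):B
t=2: a0@(2,2):A a1@(3,3):A a2@(3,1):A a3@(1,0):A a4@(0,1):B a5@(4,0):B a6@(0,0):B a7@(1,2):B a8@(0,3):B
t=3: a0@(2,2):A a1@(3,3):A a2@(3,1):A a3@(0,2):A a4@(0,1):B a5@(4,0):B a6@(0,0):B a7@(1,2):B a8@(0,3):B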